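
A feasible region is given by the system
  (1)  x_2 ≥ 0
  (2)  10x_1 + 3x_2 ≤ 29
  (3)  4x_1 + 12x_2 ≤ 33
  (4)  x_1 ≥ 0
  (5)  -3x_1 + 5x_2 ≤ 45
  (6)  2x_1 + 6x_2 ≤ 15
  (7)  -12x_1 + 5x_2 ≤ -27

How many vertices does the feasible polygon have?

The feasible vertices (each the meet of two boundaries and inside every other half-plane) are:
  (29/10, 0)
  (9/4, 0)
  (113/43, 39/43)

3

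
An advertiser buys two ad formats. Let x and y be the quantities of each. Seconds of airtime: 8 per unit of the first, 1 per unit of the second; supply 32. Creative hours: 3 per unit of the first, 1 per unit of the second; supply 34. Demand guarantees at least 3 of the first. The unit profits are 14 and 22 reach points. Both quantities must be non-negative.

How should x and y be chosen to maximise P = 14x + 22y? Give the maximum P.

x = 3, y = 8, maximum P = 218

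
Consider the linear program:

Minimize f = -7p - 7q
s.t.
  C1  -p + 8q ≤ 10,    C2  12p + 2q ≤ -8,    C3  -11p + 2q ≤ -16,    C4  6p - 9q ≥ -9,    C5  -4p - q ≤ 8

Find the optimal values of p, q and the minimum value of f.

Vertices and f = -7p - 7q:
  (8/23, -140/23) → f = 924/23
  (2, -16) → f = 98
  (0, -8) → f = 56

p = 8/23, q = -140/23, minimum f = 924/23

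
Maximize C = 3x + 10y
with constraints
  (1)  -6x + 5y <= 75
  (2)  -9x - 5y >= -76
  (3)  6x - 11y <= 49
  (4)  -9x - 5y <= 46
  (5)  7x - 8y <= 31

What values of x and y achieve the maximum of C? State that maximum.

Vertices and C = 3x + 10y:
  (1/15, 377/25) → C = 151
  (-121/15, 133/25) → C = 29
  (763/107, 253/107) → C = 4819/107
  (-87/43, -239/43) → C = -2651/43
  (-51/29, -157/29) → C = -1723/29

At the optimal vertex, -6x + 5y = 75 and -9x - 5y = -76.
Solving simultaneously gives x = 1/15, y = 377/25.

x = 1/15, y = 377/25, maximum C = 151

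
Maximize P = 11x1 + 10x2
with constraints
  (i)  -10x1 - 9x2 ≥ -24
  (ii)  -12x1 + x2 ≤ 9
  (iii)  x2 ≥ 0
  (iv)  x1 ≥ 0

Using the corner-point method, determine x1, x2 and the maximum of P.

Corner points and P = 11x1 + 10x2:
  (12/5, 0) → P = 132/5
  (0, 8/3) → P = 80/3
  (0, 0) → P = 0

The binding constraints are -10x1 - 9x2 = -24 and x1 = 0.
Solving simultaneously gives x1 = 0, x2 = 8/3.

x1 = 0, x2 = 8/3, maximum P = 80/3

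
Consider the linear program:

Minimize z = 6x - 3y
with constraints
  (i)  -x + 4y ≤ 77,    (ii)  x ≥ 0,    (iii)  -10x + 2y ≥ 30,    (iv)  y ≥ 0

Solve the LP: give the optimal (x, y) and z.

At the optimal vertex, -x + 4y = 77 and x = 0.
Solving simultaneously gives x = 0, y = 77/4.

x = 0, y = 77/4, minimum z = -231/4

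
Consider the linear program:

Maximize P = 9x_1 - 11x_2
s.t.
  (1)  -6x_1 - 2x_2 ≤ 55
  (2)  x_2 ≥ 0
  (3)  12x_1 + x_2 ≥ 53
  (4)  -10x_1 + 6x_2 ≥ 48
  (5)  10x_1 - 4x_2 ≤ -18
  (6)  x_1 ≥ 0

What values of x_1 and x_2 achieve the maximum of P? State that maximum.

x_1 = 135/41, x_2 = 553/41, maximum P = -4868/41

The feasible region is unbounded (it extends along (0, 1), (2, 5)), but P strictly decreases along every unbounded feasible direction, so there is no improving ray and the maximum is attained at a vertex.

The binding constraints are 12x_1 + x_2 = 53 and -10x_1 + 6x_2 = 48.
Solving simultaneously gives x_1 = 135/41, x_2 = 553/41.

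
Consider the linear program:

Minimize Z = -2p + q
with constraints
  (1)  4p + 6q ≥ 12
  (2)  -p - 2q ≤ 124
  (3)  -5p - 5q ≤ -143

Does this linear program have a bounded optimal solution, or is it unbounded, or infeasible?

unbounded

From the feasible point (384, -254), moving in the direction (2, -1) keeps every constraint satisfied while Z decreases without bound.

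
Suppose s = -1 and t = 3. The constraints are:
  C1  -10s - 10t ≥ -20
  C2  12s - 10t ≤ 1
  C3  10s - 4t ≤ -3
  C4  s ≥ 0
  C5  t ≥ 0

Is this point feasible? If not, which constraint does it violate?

not feasible — violates C4

Constraint C4: s = -1, which is not ≥ 0. All other constraints are satisfied.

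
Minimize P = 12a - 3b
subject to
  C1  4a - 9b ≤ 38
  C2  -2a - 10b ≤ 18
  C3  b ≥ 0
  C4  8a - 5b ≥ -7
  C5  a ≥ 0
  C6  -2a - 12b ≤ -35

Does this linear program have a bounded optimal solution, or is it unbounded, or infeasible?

Vertices and P = 12a - 3b:
  (257/22, 32/33) → P = 1510/11
  (91/106, 147/53) → P = 105/53
The feasible region has finitely many vertices and no improving ray; the minimum is 105/53 at (91/106, 147/53).

bounded optimum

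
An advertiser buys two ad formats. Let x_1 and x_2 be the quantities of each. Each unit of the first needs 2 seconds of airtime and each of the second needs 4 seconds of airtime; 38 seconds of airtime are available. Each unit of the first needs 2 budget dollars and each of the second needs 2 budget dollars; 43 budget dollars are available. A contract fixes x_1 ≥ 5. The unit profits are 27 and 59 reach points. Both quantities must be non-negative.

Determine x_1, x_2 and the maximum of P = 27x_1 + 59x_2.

Vertices and P = 27x_1 + 59x_2:
  (19, 0) → P = 513
  (5, 0) → P = 135
  (5, 7) → P = 548

x_1 = 5, x_2 = 7, maximum P = 548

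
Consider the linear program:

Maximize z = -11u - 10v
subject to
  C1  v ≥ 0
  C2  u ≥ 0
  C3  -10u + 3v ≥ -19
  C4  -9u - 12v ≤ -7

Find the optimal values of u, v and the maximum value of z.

Feasible corners and z = -11u - 10v:
  (19/10, 0) → z = -209/10
  (7/9, 0) → z = -77/9
  (0, 7/12) → z = -35/6
The feasible region is unbounded (it extends along (0, 1), (3, 10)), but z strictly decreases along every unbounded feasible direction, so there is no improving ray and the maximum is attained at a vertex.

At the optimal vertex, u = 0 and -9u - 12v = -7.
Solving simultaneously gives u = 0, v = 7/12.

u = 0, v = 7/12, maximum z = -35/6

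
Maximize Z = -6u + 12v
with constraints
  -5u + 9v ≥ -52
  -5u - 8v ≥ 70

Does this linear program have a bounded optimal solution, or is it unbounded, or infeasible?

From the feasible point (-214/85, -122/17), moving in the direction (-8, 5) keeps every constraint satisfied while Z increases without bound.

unbounded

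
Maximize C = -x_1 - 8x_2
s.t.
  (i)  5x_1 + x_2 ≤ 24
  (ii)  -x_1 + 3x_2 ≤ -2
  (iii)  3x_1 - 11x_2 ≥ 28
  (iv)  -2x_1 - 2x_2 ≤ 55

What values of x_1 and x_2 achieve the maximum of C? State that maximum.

x_1 = 103/8, x_2 = -323/8, maximum C = 2481/8

Vertices and C = -x_1 - 8x_2:
  (146/29, -34/29) → C = 126/29
  (103/8, -323/8) → C = 2481/8
  (-549/28, -221/28) → C = 331/4

The binding constraints are 5x_1 + x_2 = 24 and -2x_1 - 2x_2 = 55.
Solving simultaneously gives x_1 = 103/8, x_2 = -323/8.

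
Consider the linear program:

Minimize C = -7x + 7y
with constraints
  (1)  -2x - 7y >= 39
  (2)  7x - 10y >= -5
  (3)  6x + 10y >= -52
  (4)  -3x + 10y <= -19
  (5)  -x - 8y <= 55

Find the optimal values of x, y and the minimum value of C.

x = 73/9, y = -71/9, minimum C = -112

Extreme points and C = -7x + 7y:
  (13/11, -65/11) → C = -546/11
  (73/9, -71/9) → C = -112
  (67/19, -139/19) → C = -1442/19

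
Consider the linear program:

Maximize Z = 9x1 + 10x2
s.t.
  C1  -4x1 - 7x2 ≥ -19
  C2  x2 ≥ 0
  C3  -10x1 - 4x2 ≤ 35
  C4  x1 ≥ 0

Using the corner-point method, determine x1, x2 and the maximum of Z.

Corner points and Z = 9x1 + 10x2:
  (19/4, 0) → Z = 171/4
  (0, 19/7) → Z = 190/7
  (0, 0) → Z = 0

x1 = 19/4, x2 = 0, maximum Z = 171/4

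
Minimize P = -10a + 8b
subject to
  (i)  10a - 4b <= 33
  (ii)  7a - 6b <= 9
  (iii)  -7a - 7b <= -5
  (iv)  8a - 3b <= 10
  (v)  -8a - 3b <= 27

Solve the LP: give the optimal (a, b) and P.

a = 11/9, b = -2/27, minimum P = -346/27

The feasible region is unbounded (it extends along (-3, 8), (3, 8)), but P strictly increases along every unbounded feasible direction, so there is no improving ray and the minimum is attained at a vertex.

The optimum lies where 7a - 6b = 9 and 8a - 3b = 10.
Solving simultaneously gives a = 11/9, b = -2/27.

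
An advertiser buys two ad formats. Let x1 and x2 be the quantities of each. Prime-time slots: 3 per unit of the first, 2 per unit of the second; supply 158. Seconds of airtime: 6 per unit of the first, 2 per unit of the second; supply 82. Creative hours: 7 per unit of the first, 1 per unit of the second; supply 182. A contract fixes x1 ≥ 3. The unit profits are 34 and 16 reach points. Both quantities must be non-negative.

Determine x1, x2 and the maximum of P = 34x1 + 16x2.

x1 = 3, x2 = 32, maximum P = 614

Feasible corners and P = 34x1 + 16x2:
  (41/3, 0) → P = 1394/3
  (3, 0) → P = 102
  (3, 32) → P = 614

The optimum lies where 6x1 + 2x2 = 82 and x1 = 3.
Solving simultaneously gives x1 = 3, x2 = 32.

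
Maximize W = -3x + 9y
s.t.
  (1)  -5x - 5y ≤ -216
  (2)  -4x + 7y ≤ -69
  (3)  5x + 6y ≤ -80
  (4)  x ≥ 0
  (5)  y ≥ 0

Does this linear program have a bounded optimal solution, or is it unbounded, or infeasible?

infeasible

The boundaries -5x - 5y = -216 and -4x + 7y = -69 meet at (1857/55, 519/55), but that point violates 5x + 6y ≤ -80. Every candidate vertex is excluded by some other constraint, so the feasible region is empty.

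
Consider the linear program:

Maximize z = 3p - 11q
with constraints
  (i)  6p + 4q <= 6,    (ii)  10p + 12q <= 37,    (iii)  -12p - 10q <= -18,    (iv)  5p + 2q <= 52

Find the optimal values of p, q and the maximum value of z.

Extreme points and z = 3p - 11q:
  (-19/8, 81/16) → z = -1005/16
  (-1, 3) → z = -36
  (-7/2, 6) → z = -153/2

p = -1, q = 3, maximum z = -36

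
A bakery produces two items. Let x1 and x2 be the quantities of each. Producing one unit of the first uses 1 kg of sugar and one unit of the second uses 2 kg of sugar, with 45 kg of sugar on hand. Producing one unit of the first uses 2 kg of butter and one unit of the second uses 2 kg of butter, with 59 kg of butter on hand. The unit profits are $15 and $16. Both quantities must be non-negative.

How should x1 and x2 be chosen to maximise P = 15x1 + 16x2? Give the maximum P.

x1 = 14, x2 = 31/2, maximum P = 458

Vertices and P = 15x1 + 16x2:
  (0, 0) → P = 0
  (0, 45/2) → P = 360
  (59/2, 0) → P = 885/2
  (14, 31/2) → P = 458

The binding constraints are x1 + 2x2 = 45 and 2x1 + 2x2 = 59.
Solving simultaneously gives x1 = 14, x2 = 31/2.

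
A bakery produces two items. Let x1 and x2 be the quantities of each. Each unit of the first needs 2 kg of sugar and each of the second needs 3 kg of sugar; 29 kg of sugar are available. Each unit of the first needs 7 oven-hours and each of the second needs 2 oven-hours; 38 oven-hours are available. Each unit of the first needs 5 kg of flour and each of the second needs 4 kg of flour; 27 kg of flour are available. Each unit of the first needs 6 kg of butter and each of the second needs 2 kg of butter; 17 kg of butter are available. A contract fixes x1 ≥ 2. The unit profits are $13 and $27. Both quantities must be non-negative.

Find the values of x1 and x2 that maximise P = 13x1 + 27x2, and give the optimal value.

Extreme points and P = 13x1 + 27x2:
  (17/6, 0) → P = 221/6
  (2, 0) → P = 26
  (2, 5/2) → P = 187/2

The optimum lies where 6x1 + 2x2 = 17 and x1 = 2.
Solving simultaneously gives x1 = 2, x2 = 5/2.

x1 = 2, x2 = 5/2, maximum P = 187/2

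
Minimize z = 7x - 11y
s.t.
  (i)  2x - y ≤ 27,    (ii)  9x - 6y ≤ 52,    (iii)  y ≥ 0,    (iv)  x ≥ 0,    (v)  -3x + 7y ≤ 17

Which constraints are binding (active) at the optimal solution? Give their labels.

(iv) and (v)

Corner points and z = 7x - 11y:
  (52/9, 0) → z = 364/9
  (466/45, 103/15) → z = -137/45
  (0, 0) → z = 0
  (0, 17/7) → z = -187/7

The minimum is at (0, 17/7). Substituting into each constraint, equality holds for (iv) and (v); the remaining constraints have slack.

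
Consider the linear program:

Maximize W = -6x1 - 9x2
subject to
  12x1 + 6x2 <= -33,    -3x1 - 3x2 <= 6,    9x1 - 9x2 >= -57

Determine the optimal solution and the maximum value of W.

x1 = -7/2, x2 = 3/2, maximum W = 15/2

Corner points and W = -6x1 - 9x2:
  (-7/2, 3/2) → W = 15/2
  (-71/18, 43/18) → W = 13/6
  (-25/6, 13/6) → W = 11/2

The binding constraints are 12x1 + 6x2 = -33 and -3x1 - 3x2 = 6.
Solving simultaneously gives x1 = -7/2, x2 = 3/2.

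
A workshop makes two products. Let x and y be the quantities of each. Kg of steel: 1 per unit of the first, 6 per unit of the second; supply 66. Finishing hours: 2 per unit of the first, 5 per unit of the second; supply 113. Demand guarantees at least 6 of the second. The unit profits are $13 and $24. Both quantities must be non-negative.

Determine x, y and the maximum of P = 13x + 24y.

x = 30, y = 6, maximum P = 534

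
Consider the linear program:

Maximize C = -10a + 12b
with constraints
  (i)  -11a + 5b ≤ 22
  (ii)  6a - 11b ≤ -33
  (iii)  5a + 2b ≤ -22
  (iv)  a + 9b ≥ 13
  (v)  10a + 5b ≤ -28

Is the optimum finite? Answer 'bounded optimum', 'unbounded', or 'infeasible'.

The boundaries 5a + 2b = -22 and a + 9b = 13 meet at (-224/43, 87/43), but that point violates -11a + 5b ≤ 22. Every candidate vertex is excluded by some other constraint, so the feasible region is empty.

infeasible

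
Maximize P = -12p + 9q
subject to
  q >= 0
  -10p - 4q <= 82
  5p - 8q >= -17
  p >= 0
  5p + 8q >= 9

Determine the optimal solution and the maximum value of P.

Extreme points and P = -12p + 9q:
  (9/5, 0) → P = -108/5
  (0, 17/8) → P = 153/8
  (0, 9/8) → P = 81/8
The feasible region is unbounded (it extends along (1, 0), (8, 5)), but P strictly decreases along every unbounded feasible direction, so there is no improving ray and the maximum is attained at a vertex.

At the optimal vertex, 5p - 8q = -17 and p = 0.
Solving simultaneously gives p = 0, q = 17/8.

p = 0, q = 17/8, maximum P = 153/8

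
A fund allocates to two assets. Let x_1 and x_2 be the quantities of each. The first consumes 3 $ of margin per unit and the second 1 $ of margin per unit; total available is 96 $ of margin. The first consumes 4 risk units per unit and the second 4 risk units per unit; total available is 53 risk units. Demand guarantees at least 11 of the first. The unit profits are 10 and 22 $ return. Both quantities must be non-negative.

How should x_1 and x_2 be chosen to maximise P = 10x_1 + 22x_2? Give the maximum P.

x_1 = 11, x_2 = 9/4, maximum P = 319/2

Vertices and P = 10x_1 + 22x_2:
  (53/4, 0) → P = 265/2
  (11, 0) → P = 110
  (11, 9/4) → P = 319/2

At the optimal vertex, 4x_1 + 4x_2 = 53 and x_1 = 11.
Solving simultaneously gives x_1 = 11, x_2 = 9/4.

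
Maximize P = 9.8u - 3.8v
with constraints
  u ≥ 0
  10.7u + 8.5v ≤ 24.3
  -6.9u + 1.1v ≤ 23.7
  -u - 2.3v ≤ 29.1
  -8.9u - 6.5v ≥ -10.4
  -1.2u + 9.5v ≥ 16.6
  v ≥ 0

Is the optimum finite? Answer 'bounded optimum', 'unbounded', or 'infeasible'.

The boundaries u = 0 and 10.7u + 8.5v = 24.3 meet at (0, 243/85), but that point violates -8.9u - 6.5v ≥ -10.4. Every candidate vertex is excluded by some other constraint, so the feasible region is empty.

infeasible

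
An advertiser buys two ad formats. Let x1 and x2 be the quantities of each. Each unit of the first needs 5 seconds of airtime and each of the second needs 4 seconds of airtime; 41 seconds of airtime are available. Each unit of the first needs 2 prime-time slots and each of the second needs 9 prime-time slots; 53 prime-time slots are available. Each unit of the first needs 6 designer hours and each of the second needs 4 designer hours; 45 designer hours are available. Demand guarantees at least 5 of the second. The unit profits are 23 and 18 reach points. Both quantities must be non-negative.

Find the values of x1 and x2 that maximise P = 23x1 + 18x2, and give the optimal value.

At the optimal vertex, 2x1 + 9x2 = 53 and x2 = 5.
Solving simultaneously gives x1 = 4, x2 = 5.

x1 = 4, x2 = 5, maximum P = 182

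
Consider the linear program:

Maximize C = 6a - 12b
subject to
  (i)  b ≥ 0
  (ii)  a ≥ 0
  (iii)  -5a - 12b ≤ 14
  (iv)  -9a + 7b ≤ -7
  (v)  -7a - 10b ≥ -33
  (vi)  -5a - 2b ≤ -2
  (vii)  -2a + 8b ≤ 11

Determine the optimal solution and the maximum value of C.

Feasible corners and C = 6a - 12b:
  (7/9, 0) → C = 14/3
  (33/7, 0) → C = 198/7
  (301/139, 248/139) → C = -1170/139

The optimum lies where b = 0 and -7a - 10b = -33.
Solving simultaneously gives a = 33/7, b = 0.

a = 33/7, b = 0, maximum C = 198/7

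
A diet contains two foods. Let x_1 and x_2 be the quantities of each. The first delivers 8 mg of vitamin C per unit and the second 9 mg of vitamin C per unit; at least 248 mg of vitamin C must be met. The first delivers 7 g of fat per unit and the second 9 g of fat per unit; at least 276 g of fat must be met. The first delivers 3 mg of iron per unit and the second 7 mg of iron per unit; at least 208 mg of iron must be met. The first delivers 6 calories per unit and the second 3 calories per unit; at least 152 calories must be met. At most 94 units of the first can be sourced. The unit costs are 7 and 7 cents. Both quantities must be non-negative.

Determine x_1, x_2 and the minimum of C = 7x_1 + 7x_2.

x_1 = 40/3, x_2 = 24, minimum C = 784/3

The feasible region is unbounded (it extends along (0, 1)), but C strictly increases along every unbounded feasible direction, so there is no improving ray and the minimum is attained at a vertex.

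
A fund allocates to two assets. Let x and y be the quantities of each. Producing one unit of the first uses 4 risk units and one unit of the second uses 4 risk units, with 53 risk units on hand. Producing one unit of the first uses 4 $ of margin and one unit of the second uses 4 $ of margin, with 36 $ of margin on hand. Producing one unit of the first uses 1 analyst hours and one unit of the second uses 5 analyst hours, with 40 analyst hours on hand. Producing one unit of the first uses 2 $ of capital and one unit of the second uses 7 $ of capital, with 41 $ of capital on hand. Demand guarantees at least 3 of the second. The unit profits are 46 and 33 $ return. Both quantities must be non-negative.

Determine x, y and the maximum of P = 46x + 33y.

x = 6, y = 3, maximum P = 375

The optimum lies where 4x + 4y = 36 and y = 3.
Solving simultaneously gives x = 6, y = 3.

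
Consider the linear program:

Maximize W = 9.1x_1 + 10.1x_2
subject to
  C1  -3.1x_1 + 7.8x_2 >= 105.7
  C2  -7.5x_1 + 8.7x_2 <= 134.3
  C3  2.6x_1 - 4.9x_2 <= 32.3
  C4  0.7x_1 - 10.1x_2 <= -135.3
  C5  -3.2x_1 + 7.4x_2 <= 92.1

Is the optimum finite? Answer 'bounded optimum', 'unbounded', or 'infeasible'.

Vertices and W = 9.1x_1 + 10.1x_2:
  (76987/509, 37495/509) → W = 5396406/2545
  (3190/101, 5273/202) → W = 1113153/2020
  (69031/356, 17141/178) → W = 9744303/3560
The feasible region has finitely many vertices and no improving ray; the maximum is 9744303/3560 at (69031/356, 17141/178).

bounded optimum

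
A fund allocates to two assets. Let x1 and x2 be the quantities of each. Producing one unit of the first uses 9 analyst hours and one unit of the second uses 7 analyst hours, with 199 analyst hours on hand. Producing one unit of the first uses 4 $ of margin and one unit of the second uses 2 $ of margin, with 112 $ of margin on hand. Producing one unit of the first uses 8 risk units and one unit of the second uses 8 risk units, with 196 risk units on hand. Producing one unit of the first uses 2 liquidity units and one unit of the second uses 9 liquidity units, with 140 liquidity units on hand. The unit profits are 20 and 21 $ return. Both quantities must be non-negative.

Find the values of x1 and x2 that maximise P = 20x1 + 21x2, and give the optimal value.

Vertices and P = 20x1 + 21x2:
  (0, 0) → P = 0
  (0, 140/9) → P = 980/3
  (199/9, 0) → P = 3980/9
  (55/4, 43/4) → P = 2003/4
  (23/2, 13) → P = 503

The optimum lies where 8x1 + 8x2 = 196 and 2x1 + 9x2 = 140.
Solving simultaneously gives x1 = 23/2, x2 = 13.

x1 = 23/2, x2 = 13, maximum P = 503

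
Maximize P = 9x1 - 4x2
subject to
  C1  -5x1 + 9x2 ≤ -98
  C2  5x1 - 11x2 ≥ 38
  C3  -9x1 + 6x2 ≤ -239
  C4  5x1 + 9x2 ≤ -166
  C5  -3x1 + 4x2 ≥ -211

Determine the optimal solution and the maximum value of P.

x1 = 1235/47, x2 = -1553/47, maximum P = 17327/47

Extreme points and P = 9x1 - 4x2:
  (385/37, -2689/111) → P = 21151/111
  (-155/9, -197/3) → P = 323/3
  (1235/47, -1553/47) → P = 17327/47

The binding constraints are 5x1 + 9x2 = -166 and -3x1 + 4x2 = -211.
Solving simultaneously gives x1 = 1235/47, x2 = -1553/47.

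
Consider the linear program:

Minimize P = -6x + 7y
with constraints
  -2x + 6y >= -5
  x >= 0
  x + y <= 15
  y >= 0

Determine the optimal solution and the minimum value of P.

x = 95/8, y = 25/8, minimum P = -395/8

Feasible corners and P = -6x + 7y:
  (95/8, 25/8) → P = -395/8
  (5/2, 0) → P = -15
  (0, 15) → P = 105
  (0, 0) → P = 0

The binding constraints are -2x + 6y = -5 and x + y = 15.
Solving simultaneously gives x = 95/8, y = 25/8.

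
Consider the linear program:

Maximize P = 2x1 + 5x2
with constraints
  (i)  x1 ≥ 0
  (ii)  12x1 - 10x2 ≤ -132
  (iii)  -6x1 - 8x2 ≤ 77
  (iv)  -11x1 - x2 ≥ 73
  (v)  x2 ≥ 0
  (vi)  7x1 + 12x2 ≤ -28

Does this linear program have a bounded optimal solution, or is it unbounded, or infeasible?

The boundaries 12x1 - 10x2 = -132 and x2 = 0 meet at (-11, 0), but that point violates x1 ≥ 0. Every candidate vertex is excluded by some other constraint, so the feasible region is empty.

infeasible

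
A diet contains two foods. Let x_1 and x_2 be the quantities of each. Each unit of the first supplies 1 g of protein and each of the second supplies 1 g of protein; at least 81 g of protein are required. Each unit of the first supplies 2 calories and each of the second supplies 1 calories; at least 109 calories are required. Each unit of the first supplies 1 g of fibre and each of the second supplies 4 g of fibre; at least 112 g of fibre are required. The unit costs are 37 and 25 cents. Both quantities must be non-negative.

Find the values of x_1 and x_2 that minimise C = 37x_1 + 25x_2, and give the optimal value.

Extreme points and C = 37x_1 + 25x_2:
  (0, 109) → C = 2725
  (112, 0) → C = 4144
  (28, 53) → C = 2361
  (212/3, 31/3) → C = 2873
The feasible region is unbounded (it extends along (0, 1), (1, 0)), but C strictly increases along every unbounded feasible direction, so there is no improving ray and the minimum is attained at a vertex.

x_1 = 28, x_2 = 53, minimum C = 2361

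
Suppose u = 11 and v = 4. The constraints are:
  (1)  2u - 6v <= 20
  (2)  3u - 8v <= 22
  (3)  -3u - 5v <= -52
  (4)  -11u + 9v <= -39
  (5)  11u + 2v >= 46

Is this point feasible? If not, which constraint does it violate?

feasible

(1): -2 ≤ 20 ✓
(2): 1 ≤ 22 ✓
(3): -53 ≤ -52 ✓
(4): -85 ≤ -39 ✓
(5): 129 ≥ 46 ✓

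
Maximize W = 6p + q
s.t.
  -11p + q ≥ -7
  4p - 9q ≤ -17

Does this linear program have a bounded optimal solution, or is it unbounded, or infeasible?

unbounded

From the feasible point (16/19, 43/19), moving in the direction (1, 11) keeps every constraint satisfied while W increases without bound.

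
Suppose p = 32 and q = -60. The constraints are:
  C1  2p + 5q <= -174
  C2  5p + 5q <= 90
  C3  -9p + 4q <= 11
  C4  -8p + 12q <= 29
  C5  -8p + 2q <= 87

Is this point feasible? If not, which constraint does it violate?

C1: -236 ≤ -174 ✓
C2: -140 ≤ 90 ✓
C3: -528 ≤ 11 ✓
C4: -976 ≤ 29 ✓
C5: -376 ≤ 87 ✓

feasible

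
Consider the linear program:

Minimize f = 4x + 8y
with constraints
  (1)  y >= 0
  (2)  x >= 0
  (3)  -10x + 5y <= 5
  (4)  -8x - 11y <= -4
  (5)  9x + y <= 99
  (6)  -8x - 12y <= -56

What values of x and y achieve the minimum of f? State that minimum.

x = 7, y = 0, minimum f = 28

Corner points and f = 4x + 8y:
  (11, 0) → f = 44
  (7, 0) → f = 28
  (98/11, 207/11) → f = 2048/11
  (11/8, 15/4) → f = 71/2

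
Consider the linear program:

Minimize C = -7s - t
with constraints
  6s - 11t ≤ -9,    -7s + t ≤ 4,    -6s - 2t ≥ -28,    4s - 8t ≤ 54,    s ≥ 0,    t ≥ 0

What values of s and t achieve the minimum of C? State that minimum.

s = 145/39, t = 37/13, minimum C = -1126/39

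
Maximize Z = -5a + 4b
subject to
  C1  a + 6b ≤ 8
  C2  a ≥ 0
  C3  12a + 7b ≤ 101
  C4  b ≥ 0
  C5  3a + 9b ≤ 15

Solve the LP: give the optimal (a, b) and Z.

a = 0, b = 4/3, maximum Z = 16/3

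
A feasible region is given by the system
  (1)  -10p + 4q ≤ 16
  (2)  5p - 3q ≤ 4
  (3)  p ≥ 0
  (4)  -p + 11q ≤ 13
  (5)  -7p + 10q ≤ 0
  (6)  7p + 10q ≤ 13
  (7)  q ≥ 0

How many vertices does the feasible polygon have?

4

The feasible vertices (each the meet of two boundaries and inside every other half-plane) are:
  (79/71, 37/71)
  (4/5, 0)
  (0, 0)
  (13/14, 13/20)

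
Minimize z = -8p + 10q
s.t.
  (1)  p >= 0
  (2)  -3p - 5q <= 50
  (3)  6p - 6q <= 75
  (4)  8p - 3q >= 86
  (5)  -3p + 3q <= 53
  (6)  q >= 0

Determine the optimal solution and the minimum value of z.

Extreme points and z = -8p + 10q:
  (25/2, 0) → z = -100
  (139/5, 682/15) → z = 3484/15
  (43/4, 0) → z = -86
The feasible region is unbounded (it extends along (1, 1)), but z strictly increases along every unbounded feasible direction, so there is no improving ray and the minimum is attained at a vertex.

The binding constraints are 6p - 6q = 75 and q = 0.
Solving simultaneously gives p = 25/2, q = 0.

p = 25/2, q = 0, minimum z = -100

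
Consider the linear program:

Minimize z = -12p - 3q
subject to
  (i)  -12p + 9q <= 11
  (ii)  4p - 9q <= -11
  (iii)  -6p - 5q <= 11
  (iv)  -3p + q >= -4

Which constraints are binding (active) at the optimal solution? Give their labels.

(i) and (iv)

Feasible corners and z = -12p - 3q:
  (0, 11/9) → z = -11/3
  (47/15, 27/5) → z = -269/5
  (47/23, 49/23) → z = -711/23

The minimum is at (47/15, 27/5). Substituting into each constraint, equality holds for (i) and (iv); the remaining constraints have slack.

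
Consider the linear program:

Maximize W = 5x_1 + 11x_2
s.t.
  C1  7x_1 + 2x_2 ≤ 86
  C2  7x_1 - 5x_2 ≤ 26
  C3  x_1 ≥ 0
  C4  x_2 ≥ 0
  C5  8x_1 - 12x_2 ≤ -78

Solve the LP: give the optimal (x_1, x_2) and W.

x_1 = 0, x_2 = 43, maximum W = 473

Extreme points and W = 5x_1 + 11x_2:
  (0, 43) → W = 473
  (219/25, 617/50) → W = 8977/50
  (0, 13/2) → W = 143/2

The optimum lies where 7x_1 + 2x_2 = 86 and x_1 = 0.
Solving simultaneously gives x_1 = 0, x_2 = 43.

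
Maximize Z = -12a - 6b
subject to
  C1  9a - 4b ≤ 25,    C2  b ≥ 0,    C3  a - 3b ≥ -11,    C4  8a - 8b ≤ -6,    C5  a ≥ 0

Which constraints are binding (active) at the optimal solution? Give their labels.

C4 and C5

Feasible corners and Z = -12a - 6b:
  (35/8, 41/8) → Z = -333/4
  (0, 11/3) → Z = -22
  (0, 3/4) → Z = -9/2

The maximum is at (0, 3/4). Substituting into each constraint, equality holds for C4 and C5; the remaining constraints have slack.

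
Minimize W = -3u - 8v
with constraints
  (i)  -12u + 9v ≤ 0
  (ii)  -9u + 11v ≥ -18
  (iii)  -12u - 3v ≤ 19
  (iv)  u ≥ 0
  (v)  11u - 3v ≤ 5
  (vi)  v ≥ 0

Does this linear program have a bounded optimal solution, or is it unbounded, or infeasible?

bounded optimum

Feasible corners and W = -3u - 8v:
  (0, 0) → W = 0
  (5/7, 20/21) → W = -205/21
  (5/11, 0) → W = -15/11
The feasible region has finitely many vertices and no improving ray; the minimum is -205/21 at (5/7, 20/21).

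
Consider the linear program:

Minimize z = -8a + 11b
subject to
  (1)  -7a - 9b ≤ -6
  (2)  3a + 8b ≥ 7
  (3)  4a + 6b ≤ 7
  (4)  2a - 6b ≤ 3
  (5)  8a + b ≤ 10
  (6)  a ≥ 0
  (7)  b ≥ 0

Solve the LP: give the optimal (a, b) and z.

a = 1, b = 1/2, minimum z = -5/2

Extreme points and z = -8a + 11b:
  (1, 1/2) → z = -5/2
  (0, 7/8) → z = 77/8
  (0, 7/6) → z = 77/6

The optimum lies where 3a + 8b = 7 and 4a + 6b = 7.
Solving simultaneously gives a = 1, b = 1/2.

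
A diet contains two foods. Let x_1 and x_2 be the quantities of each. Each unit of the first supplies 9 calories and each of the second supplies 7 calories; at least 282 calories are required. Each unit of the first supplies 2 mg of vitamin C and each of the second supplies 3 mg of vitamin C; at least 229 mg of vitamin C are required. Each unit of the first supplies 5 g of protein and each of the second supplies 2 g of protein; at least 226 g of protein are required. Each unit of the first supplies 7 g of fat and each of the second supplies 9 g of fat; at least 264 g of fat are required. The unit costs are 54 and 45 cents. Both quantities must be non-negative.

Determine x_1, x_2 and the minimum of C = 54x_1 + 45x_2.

x_1 = 20, x_2 = 63, minimum C = 3915

The feasible region is unbounded (it extends along (0, 1), (1, 0)), but C strictly increases along every unbounded feasible direction, so there is no improving ray and the minimum is attained at a vertex.

At the optimal vertex, 2x_1 + 3x_2 = 229 and 5x_1 + 2x_2 = 226.
Solving simultaneously gives x_1 = 20, x_2 = 63.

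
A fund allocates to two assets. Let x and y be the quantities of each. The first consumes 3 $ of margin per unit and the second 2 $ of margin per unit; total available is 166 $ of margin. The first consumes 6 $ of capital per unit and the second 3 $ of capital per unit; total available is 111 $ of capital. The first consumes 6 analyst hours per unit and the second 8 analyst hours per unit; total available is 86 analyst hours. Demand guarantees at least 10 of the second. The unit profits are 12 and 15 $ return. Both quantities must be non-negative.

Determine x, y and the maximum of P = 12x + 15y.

x = 1, y = 10, maximum P = 162

Extreme points and P = 12x + 15y:
  (0, 43/4) → P = 645/4
  (0, 10) → P = 150
  (1, 10) → P = 162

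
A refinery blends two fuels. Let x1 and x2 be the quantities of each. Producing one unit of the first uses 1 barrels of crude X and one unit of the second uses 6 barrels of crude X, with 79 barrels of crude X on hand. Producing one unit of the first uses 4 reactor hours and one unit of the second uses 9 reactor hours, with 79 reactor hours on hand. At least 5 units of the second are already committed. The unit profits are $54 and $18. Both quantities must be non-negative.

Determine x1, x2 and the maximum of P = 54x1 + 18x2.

x1 = 17/2, x2 = 5, maximum P = 549

Feasible corners and P = 54x1 + 18x2:
  (0, 79/9) → P = 158
  (0, 5) → P = 90
  (17/2, 5) → P = 549

The optimum lies where 4x1 + 9x2 = 79 and x2 = 5.
Solving simultaneously gives x1 = 17/2, x2 = 5.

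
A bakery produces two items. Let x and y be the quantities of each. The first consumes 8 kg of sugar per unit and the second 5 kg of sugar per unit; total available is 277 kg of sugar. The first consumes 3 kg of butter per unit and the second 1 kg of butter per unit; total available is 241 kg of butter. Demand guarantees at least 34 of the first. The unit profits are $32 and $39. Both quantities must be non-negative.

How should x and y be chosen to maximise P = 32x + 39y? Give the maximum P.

Extreme points and P = 32x + 39y:
  (277/8, 0) → P = 1108
  (34, 0) → P = 1088
  (34, 1) → P = 1127

The binding constraints are 8x + 5y = 277 and x = 34.
Solving simultaneously gives x = 34, y = 1.

x = 34, y = 1, maximum P = 1127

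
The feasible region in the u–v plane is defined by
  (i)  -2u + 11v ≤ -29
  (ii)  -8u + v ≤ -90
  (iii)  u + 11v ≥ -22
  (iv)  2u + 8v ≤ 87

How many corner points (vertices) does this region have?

4

Of the 6 pairwise boundary intersections, those satisfying every inequality are:
  (961/86, -26/43)
  (1189/38, 58/19)
  (968/89, -266/89)
  (1133/14, -131/14)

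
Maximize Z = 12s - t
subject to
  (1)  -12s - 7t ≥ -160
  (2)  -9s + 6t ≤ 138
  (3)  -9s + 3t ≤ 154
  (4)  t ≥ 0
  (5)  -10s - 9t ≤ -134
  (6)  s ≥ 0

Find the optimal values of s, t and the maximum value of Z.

s = 251/19, t = 4/19, maximum Z = 3008/19

Corner points and Z = 12s - t:
  (251/19, 4/19) → Z = 3008/19
  (0, 160/7) → Z = -160/7
  (0, 134/9) → Z = -134/9

The optimum lies where -12s - 7t = -160 and -10s - 9t = -134.
Solving simultaneously gives s = 251/19, t = 4/19.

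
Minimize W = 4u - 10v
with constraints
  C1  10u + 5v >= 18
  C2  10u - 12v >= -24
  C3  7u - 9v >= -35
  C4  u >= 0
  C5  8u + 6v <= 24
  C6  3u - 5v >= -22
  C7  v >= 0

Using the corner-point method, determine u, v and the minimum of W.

Corner points and W = 4u - 10v:
  (48/85, 42/17) → W = -1908/85
  (9/5, 0) → W = 36/5
  (12/13, 36/13) → W = -24
  (3, 0) → W = 12

At the optimal vertex, 10u - 12v = -24 and 8u + 6v = 24.
Solving simultaneously gives u = 12/13, v = 36/13.

u = 12/13, v = 36/13, minimum W = -24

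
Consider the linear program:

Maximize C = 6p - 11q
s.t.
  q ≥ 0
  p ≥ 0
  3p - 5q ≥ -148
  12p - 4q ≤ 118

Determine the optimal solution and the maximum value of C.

Corner points and C = 6p - 11q:
  (0, 0) → C = 0
  (59/6, 0) → C = 59
  (0, 148/5) → C = -1628/5
  (197/8, 355/8) → C = -2723/8

The optimum lies where q = 0 and 12p - 4q = 118.
Solving simultaneously gives p = 59/6, q = 0.

p = 59/6, q = 0, maximum C = 59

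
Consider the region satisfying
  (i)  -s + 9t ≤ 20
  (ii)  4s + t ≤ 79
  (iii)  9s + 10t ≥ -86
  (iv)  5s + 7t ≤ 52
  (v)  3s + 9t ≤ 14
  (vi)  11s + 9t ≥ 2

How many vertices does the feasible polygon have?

The feasible vertices (each the meet of two boundaries and inside every other half-plane) are:
  (-3/2, 37/18)
  (876/31, -1055/31)
  (501/23, -187/23)
  (794/29, -964/29)
  (185/12, -43/12)

5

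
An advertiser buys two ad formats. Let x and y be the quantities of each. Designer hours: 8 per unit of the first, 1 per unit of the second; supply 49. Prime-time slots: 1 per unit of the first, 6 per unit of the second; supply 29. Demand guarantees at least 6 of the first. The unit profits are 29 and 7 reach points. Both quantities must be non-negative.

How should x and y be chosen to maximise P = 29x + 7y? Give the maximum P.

x = 6, y = 1, maximum P = 181

Vertices and P = 29x + 7y:
  (49/8, 0) → P = 1421/8
  (6, 0) → P = 174
  (6, 1) → P = 181

At the optimal vertex, 8x + y = 49 and x = 6.
Solving simultaneously gives x = 6, y = 1.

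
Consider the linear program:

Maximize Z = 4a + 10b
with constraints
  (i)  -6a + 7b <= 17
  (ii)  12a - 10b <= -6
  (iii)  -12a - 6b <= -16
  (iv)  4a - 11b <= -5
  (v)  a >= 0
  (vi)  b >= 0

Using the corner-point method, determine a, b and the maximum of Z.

Extreme points and Z = 4a + 10b:
  (16/3, 7) → Z = 274/3
  (1/12, 5/2) → Z = 76/3
  (31/48, 11/8) → Z = 49/3

a = 16/3, b = 7, maximum Z = 274/3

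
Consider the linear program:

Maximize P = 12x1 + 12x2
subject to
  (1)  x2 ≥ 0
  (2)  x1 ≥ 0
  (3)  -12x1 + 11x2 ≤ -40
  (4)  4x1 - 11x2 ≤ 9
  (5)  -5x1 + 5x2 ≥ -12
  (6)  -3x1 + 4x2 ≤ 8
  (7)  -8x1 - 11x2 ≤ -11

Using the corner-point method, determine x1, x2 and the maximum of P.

Extreme points and P = 12x1 + 12x2:
  (68/5, 56/5) → P = 1488/5
  (248/15, 72/5) → P = 1856/5
  (88/5, 76/5) → P = 1968/5

At the optimal vertex, -5x1 + 5x2 = -12 and -3x1 + 4x2 = 8.
Solving simultaneously gives x1 = 88/5, x2 = 76/5.

x1 = 88/5, x2 = 76/5, maximum P = 1968/5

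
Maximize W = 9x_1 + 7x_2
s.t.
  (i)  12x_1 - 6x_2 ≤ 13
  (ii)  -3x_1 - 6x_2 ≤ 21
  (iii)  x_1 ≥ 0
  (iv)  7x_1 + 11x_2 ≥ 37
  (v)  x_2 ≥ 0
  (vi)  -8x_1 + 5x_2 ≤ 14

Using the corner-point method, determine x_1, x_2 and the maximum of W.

x_1 = 149/12, x_2 = 68/3, maximum W = 3245/12

Corner points and W = 9x_1 + 7x_2:
  (365/174, 353/174) → W = 2878/87
  (149/12, 68/3) → W = 3245/12
  (31/123, 394/123) → W = 3037/123

The binding constraints are 12x_1 - 6x_2 = 13 and -8x_1 + 5x_2 = 14.
Solving simultaneously gives x_1 = 149/12, x_2 = 68/3.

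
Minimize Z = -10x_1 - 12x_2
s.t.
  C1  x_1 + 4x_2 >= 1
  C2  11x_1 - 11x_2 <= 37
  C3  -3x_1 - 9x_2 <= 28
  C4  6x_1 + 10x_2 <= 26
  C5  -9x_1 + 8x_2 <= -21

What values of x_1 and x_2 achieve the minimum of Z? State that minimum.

x_1 = 41/11, x_2 = 4/11, minimum Z = -458/11

Vertices and Z = -10x_1 - 12x_2:
  (159/55, -26/55) → Z = -1278/55
  (23/11, -3/11) → Z = -194/11
  (41/11, 4/11) → Z = -458/11
  (209/69, 18/23) → Z = -2738/69

At the optimal vertex, 11x_1 - 11x_2 = 37 and 6x_1 + 10x_2 = 26.
Solving simultaneously gives x_1 = 41/11, x_2 = 4/11.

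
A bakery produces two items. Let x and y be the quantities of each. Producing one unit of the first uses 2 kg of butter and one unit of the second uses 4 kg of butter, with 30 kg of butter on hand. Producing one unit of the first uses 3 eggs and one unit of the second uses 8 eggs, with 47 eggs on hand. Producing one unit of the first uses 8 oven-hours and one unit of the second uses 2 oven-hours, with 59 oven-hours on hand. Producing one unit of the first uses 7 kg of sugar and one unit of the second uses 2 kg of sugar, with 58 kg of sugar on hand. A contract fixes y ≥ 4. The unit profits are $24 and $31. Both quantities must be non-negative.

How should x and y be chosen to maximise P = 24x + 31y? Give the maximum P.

x = 5, y = 4, maximum P = 244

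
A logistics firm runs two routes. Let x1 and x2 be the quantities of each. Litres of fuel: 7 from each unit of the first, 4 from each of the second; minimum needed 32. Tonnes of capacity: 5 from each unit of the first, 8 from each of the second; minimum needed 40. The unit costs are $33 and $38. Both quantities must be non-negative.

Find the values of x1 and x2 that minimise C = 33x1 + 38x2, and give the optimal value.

x1 = 8/3, x2 = 10/3, minimum C = 644/3

Vertices and C = 33x1 + 38x2:
  (0, 8) → C = 304
  (8, 0) → C = 264
  (8/3, 10/3) → C = 644/3
The feasible region is unbounded (it extends along (0, 1), (1, 0)), but C strictly increases along every unbounded feasible direction, so there is no improving ray and the minimum is attained at a vertex.

The binding constraints are 7x1 + 4x2 = 32 and 5x1 + 8x2 = 40.
Solving simultaneously gives x1 = 8/3, x2 = 10/3.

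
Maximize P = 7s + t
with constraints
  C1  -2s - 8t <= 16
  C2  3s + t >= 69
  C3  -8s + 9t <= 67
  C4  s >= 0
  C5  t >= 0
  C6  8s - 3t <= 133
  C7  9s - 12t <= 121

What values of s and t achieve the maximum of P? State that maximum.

Extreme points and P = 7s + t:
  (554/35, 753/35) → P = 4631/35
  (20, 9) → P = 149
  (233/8, 100/3) → P = 5693/24

The optimum lies where -8s + 9t = 67 and 8s - 3t = 133.
Solving simultaneously gives s = 233/8, t = 100/3.

s = 233/8, t = 100/3, maximum P = 5693/24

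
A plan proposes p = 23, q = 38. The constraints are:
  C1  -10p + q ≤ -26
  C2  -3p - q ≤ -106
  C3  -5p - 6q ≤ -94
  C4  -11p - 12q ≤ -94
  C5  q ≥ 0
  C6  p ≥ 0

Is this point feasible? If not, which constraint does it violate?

C1: -192 ≤ -26 ✓
C2: -107 ≤ -106 ✓
C3: -343 ≤ -94 ✓
C4: -709 ≤ -94 ✓
C5: 38 ≥ 0 ✓
C6: 23 ≥ 0 ✓

feasible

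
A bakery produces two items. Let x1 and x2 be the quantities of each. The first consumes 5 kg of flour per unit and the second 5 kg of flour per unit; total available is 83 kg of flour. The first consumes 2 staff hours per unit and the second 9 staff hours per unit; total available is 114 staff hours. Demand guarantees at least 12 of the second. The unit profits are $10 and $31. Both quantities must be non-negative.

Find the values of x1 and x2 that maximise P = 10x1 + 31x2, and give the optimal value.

x1 = 3, x2 = 12, maximum P = 402

Vertices and P = 10x1 + 31x2:
  (0, 38/3) → P = 1178/3
  (0, 12) → P = 372
  (3, 12) → P = 402

The binding constraints are 2x1 + 9x2 = 114 and x2 = 12.
Solving simultaneously gives x1 = 3, x2 = 12.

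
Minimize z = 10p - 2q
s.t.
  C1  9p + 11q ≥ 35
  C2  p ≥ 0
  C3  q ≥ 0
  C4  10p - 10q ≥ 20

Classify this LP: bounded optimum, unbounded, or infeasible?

Vertices and z = 10p - 2q:
  (35/9, 0) → z = 350/9
  (57/20, 17/20) → z = 134/5
The feasible region has finitely many vertices and no improving ray; the minimum is 134/5 at (57/20, 17/20).

bounded optimum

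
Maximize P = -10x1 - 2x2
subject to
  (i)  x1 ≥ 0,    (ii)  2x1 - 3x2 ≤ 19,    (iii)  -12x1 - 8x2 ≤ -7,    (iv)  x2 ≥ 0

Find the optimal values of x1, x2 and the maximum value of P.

x1 = 0, x2 = 7/8, maximum P = -7/4

Extreme points and P = -10x1 - 2x2:
  (0, 7/8) → P = -7/4
  (19/2, 0) → P = -95
  (7/12, 0) → P = -35/6
The feasible region is unbounded (it extends along (0, 1), (3, 2)), but P strictly decreases along every unbounded feasible direction, so there is no improving ray and the maximum is attained at a vertex.

The binding constraints are x1 = 0 and -12x1 - 8x2 = -7.
Solving simultaneously gives x1 = 0, x2 = 7/8.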